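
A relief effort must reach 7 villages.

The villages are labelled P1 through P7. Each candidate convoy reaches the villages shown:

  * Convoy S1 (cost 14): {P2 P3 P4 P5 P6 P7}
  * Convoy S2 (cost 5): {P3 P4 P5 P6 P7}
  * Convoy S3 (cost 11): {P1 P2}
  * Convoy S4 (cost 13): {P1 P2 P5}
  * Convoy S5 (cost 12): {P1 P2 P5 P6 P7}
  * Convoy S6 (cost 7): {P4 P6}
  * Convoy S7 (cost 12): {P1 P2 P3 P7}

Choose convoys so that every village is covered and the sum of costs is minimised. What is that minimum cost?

16

S2, S3 together cover every village (S2 ∪ S3 = {P1, P2, P3, P4, P5, P6, P7}); total cost 5 + 11 = 16.
No covering selection has total cost below 16.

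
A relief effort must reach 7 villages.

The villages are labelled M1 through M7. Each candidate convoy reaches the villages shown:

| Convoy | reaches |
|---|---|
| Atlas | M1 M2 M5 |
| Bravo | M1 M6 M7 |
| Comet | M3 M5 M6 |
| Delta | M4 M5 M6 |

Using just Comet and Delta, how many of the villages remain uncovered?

Union of Comet, Delta = {M3, M4, M5, M6}.
Not covered: M1, M2, M7 — 3 villages.

3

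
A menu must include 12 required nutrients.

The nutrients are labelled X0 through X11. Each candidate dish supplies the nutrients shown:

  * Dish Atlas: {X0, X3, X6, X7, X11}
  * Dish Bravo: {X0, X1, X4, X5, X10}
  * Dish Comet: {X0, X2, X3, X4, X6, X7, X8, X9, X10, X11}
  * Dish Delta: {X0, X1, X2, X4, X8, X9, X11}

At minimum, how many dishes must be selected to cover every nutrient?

2

Take {Bravo, Comet}. Their union is {X0, X1, X2, X3, X4, X5, X6, X7, X8, X9, X10, X11}, which is all 12 nutrients.
No single dish has all 12 nutrients (the largest, Comet, has 10), so 2 is optimal.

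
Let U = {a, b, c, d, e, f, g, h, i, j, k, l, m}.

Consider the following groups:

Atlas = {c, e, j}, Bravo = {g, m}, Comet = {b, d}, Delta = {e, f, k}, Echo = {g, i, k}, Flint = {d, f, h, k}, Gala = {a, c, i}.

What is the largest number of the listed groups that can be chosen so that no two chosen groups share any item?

Bravo, Comet, Delta, Gala are pairwise disjoint (Bravo={g,m}; Comet={b,d}; Delta={e,f,k}; Gala={a,c,i}).
Every remaining group overlaps one of these, and no 5 of the listed groups are pairwise disjoint, so 4 is the maximum.

4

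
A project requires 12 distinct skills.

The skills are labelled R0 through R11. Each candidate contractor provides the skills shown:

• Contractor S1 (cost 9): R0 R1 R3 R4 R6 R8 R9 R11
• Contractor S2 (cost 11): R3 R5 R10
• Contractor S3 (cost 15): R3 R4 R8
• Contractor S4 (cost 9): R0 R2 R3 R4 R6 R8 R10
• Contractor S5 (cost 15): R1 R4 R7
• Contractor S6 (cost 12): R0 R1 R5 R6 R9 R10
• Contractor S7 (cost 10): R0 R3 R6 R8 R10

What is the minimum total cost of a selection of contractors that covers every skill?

S1, S2, S4, S5 together cover every skill (S1 ∪ S2 ∪ S4 ∪ S5 = {R0, R1, R2, R3, R4, R5, R6, R7, R8, R9, R10, R11}); total cost 9 + 11 + 9 + 15 = 44.
No covering selection has total cost below 44.

44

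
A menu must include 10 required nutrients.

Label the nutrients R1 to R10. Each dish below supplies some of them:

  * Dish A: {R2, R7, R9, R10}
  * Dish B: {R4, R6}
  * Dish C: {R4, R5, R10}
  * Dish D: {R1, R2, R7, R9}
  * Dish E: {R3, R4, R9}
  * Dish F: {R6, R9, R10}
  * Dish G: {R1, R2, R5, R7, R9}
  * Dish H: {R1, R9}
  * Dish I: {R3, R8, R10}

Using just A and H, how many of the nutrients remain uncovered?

Union of A, H = {R1, R2, R7, R9, R10}.
Not covered: R3, R4, R5, R6, R8 — 5 nutrients.

5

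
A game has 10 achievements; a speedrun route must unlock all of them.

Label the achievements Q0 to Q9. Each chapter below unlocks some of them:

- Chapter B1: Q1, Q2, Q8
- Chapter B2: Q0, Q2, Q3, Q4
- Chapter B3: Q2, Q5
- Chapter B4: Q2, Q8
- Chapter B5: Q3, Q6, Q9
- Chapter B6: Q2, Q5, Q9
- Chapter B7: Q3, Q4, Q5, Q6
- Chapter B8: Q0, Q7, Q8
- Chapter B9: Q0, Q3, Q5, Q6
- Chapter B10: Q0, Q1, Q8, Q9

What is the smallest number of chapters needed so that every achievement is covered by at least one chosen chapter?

Take {B2, B8, B9, B10}. Their union is {Q0, Q1, Q2, Q3, Q4, Q5, Q6, Q7, Q8, Q9}, which is all 10 achievements.
No 3 of the 10 chapters cover everything (all 120 combinations miss at least one achievement), so 4 is optimal.

4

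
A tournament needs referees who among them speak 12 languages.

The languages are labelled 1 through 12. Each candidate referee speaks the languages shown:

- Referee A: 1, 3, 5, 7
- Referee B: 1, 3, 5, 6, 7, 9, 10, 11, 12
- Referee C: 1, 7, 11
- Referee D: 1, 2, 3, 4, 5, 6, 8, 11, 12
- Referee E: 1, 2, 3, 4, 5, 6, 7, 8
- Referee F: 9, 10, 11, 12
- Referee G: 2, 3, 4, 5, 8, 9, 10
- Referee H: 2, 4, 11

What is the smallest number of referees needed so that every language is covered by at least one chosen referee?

2

Take {B, G}. Their union is {1, 2, 3, 4, 5, 6, 7, 8, 9, 10, 11, 12}, which is all 12 languages.
No single referee has all 12 languages (the largest, B, has 9), so 2 is optimal.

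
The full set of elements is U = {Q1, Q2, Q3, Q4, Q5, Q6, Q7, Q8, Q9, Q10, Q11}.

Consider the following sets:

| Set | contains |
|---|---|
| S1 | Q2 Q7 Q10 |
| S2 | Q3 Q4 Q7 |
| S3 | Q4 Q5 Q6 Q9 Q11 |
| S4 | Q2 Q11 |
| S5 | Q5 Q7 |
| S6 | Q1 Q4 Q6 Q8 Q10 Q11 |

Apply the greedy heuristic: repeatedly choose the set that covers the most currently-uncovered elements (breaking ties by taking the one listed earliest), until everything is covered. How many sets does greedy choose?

Greedy: pick S6 (covers 6 new) → pick S1 (covers 2 new) → pick S3 (covers 2 new) → pick S2 (covers 1 new). Total picks: 4.

4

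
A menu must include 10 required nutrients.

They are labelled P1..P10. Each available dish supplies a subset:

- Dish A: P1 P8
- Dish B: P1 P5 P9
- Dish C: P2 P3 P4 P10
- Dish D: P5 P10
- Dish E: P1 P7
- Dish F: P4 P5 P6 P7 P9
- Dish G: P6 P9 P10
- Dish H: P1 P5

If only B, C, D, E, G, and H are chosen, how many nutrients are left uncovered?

1

Union of B, C, D, E, G, H = {P1, P2, P3, P4, P5, P6, P7, P9, P10}.
Not covered: P8 — 1 nutrient.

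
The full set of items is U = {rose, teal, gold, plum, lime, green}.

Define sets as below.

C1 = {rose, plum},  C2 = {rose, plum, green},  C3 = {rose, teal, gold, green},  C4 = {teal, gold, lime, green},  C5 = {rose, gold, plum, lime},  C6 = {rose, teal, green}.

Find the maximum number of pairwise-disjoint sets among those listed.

2

C1, C4 are pairwise disjoint (C1={rose,plum}; C4={teal,gold,lime,green}).
Every remaining set overlaps one of these, and no 3 of the listed sets are pairwise disjoint, so 2 is the maximum.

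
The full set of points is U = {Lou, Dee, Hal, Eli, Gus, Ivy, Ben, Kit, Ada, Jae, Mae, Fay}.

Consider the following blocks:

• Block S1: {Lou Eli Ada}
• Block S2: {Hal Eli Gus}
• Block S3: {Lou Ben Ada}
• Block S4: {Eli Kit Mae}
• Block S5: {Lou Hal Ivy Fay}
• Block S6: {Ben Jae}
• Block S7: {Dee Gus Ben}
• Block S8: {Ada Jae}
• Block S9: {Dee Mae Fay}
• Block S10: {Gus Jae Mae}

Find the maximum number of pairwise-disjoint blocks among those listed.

S4, S5, S7, S8 are pairwise disjoint (S4={Eli,Kit,Mae}; S5={Lou,Hal,Ivy,Fay}; S7={Dee,Gus,Ben}; S8={Ada,Jae}).
Every remaining block overlaps one of these, and no 5 of the listed blocks are pairwise disjoint, so 4 is the maximum.

4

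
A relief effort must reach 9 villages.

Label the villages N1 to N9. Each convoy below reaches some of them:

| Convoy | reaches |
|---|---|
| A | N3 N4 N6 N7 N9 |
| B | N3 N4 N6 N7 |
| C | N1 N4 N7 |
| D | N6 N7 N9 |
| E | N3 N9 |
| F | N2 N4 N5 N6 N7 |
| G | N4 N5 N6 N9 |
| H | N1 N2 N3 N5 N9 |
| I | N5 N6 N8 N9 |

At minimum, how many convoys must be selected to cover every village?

Take {B, H, I}. Their union is {N1, N2, N3, N4, N5, N6, N7, N8, N9}, which is all 9 villages.
Only I contains N8, so I is forced; the remaining 5 villages need at least 2 more convoys (each remaining convoy adds at most 3) — so at least 3 convoys are needed, and 3 is optimal.

3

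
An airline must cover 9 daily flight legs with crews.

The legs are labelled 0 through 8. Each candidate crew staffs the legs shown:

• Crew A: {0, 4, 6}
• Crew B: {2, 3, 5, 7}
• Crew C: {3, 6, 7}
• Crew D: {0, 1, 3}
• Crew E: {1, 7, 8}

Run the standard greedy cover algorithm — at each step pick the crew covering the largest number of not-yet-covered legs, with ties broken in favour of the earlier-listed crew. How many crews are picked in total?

3

Greedy: pick B (covers 4 new) → pick A (covers 3 new) → pick E (covers 2 new). Total picks: 3.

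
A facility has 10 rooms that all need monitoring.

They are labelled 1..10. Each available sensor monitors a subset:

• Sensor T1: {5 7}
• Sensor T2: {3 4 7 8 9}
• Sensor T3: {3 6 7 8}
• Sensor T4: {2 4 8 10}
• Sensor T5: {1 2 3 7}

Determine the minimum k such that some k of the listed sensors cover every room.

T1 and T2 and T3 and T4 and T5 together: T1 ∪ T2 ∪ T3 ∪ T4 ∪ T5 = {1, 2, 3, 4, 5, 6, 7, 8, 9, 10} — every room is covered.
No 4 of the 5 sensors cover everything (all 5 combinations miss at least one room), so 5 is optimal.

5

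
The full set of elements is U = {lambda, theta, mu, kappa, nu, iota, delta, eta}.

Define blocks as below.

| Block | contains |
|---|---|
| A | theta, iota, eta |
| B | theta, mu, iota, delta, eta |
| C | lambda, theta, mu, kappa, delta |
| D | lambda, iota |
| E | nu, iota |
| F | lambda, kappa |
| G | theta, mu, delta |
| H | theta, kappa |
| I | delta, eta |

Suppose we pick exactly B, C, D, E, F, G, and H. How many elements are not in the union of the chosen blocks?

Union of B, C, D, E, F, G, H = {lambda, theta, mu, kappa, nu, iota, delta, eta} — that's every element, so 0 are uncovered.

0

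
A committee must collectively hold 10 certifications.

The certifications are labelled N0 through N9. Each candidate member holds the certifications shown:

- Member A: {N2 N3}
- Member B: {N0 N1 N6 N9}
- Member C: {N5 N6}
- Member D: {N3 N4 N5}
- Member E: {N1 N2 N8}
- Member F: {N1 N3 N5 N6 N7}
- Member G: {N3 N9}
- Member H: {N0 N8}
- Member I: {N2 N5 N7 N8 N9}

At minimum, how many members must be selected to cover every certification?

B and D and I together: B ∪ D ∪ I = {N0, N1, N2, N3, N4, N5, N6, N7, N8, N9} — every certification is covered.
Only D contains N4, so D is forced; the remaining 7 certifications need at least 2 more members (each remaining member adds at most 4) — so at least 3 members are needed, and 3 is optimal.

3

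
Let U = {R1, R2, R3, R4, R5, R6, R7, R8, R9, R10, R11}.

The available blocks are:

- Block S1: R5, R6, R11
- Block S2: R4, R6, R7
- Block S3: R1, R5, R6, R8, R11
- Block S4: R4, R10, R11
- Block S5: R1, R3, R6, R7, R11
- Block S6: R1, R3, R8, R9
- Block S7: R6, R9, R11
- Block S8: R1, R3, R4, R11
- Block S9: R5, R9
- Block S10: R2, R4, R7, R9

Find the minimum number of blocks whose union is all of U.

Take {S1, S4, S6, S10}. Their union is {R1, R2, R3, R4, R5, R6, R7, R8, R9, R10, R11}, which is all 11 elements.
No 3 of the 10 blocks cover everything (all 120 combinations miss at least one element), so 4 is optimal.

4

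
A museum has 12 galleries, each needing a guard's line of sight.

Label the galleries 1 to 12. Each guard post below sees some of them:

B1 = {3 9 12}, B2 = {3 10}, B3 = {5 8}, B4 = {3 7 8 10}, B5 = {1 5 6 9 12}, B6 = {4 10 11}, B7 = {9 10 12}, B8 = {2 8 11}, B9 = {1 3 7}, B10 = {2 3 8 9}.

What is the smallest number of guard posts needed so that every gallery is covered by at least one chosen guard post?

4

B5 and B6 and B9 and B10 together: B5 ∪ B6 ∪ B9 ∪ B10 = {1, 2, 3, 4, 5, 6, 7, 8, 9, 10, 11, 12} — every gallery is covered.
No 3 of the 10 guard posts cover everything (all 120 combinations miss at least one gallery), so 4 is optimal.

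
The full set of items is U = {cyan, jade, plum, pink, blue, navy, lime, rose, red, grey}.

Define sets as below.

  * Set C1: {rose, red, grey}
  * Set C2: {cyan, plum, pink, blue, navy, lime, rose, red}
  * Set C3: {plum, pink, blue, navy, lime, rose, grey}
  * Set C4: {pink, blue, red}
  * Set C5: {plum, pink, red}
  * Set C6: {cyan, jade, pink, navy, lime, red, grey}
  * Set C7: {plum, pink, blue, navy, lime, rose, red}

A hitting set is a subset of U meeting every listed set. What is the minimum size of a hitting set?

Take H = {plum, red}. Each listed set contains at least one of these, so H is a hitting set of size 2.
No single item lies in every set, so at least 2 are needed and 2 is optimal.

2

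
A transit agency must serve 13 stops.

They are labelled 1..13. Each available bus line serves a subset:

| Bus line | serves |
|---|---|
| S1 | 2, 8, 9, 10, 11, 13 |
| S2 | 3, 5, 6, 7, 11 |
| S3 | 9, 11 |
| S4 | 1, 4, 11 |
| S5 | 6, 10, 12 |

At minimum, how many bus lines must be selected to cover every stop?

4

S1 and S2 and S4 and S5 together: S1 ∪ S2 ∪ S4 ∪ S5 = {1, 2, 3, 4, 5, 6, 7, 8, 9, 10, 11, 12, 13} — every stop is covered.
No 3 of the 5 bus lines cover everything (all 10 combinations miss at least one stop), so 4 is optimal.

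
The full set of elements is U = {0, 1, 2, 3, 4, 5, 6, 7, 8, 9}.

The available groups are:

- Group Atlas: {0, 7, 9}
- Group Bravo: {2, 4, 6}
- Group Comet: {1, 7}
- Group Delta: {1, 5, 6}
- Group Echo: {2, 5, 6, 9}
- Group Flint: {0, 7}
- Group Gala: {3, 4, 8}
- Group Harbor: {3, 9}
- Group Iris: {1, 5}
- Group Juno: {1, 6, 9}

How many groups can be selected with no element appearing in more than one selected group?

Bravo, Flint, Harbor, Iris are pairwise disjoint (Bravo={2,4,6}; Flint={0,7}; Harbor={3,9}; Iris={1,5}).
Every remaining group overlaps one of these, and no 5 of the listed groups are pairwise disjoint, so 4 is the maximum.

4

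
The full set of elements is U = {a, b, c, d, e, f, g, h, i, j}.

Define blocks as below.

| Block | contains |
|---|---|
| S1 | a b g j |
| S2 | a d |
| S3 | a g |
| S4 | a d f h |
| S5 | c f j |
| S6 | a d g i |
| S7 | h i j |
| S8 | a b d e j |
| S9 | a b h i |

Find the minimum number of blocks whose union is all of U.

4

S3 and S5 and S8 and S9 together: S3 ∪ S5 ∪ S8 ∪ S9 = {a, b, c, d, e, f, g, h, i, j} — every element is covered.
Only S8 contains e, so S8 is forced; the remaining 5 elements need at least 3 more blocks (each remaining block adds at most 2) — so at least 4 blocks are needed, and 4 is optimal.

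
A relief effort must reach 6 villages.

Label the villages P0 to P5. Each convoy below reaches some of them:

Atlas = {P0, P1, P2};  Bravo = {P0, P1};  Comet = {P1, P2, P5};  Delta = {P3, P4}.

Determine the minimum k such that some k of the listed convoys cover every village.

3

Take {Bravo, Comet, Delta}. Their union is {P0, P1, P2, P3, P4, P5}, which is all 6 villages.
Only Delta contains P3, so Delta is forced; the remaining 4 villages need at least 2 more convoys (each remaining convoy adds at most 3) — so at least 3 convoys are needed, and 3 is optimal.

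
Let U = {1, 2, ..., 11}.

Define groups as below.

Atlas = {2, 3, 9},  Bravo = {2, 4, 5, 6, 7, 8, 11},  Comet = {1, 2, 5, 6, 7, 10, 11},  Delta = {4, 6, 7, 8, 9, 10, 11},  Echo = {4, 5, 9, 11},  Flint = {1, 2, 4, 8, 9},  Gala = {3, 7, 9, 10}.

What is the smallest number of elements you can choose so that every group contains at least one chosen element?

The 2 elements {2, 9} hit every group.
No single element lies in every group, so at least 2 are needed and 2 is optimal.

2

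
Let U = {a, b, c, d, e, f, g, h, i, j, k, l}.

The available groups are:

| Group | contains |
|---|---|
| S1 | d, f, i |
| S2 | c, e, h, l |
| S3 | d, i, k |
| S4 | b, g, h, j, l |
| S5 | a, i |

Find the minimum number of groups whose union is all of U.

5

S1 and S2 and S3 and S4 and S5 together: S1 ∪ S2 ∪ S3 ∪ S4 ∪ S5 = {a, b, c, d, e, f, g, h, i, j, k, l} — every element is covered.
No 4 of the 5 groups cover everything (all 5 combinations miss at least one element), so 5 is optimal.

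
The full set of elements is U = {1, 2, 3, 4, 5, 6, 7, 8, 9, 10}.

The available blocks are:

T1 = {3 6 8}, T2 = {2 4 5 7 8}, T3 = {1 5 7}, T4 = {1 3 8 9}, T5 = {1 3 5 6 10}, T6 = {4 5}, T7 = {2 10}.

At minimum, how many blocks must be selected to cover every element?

T2, T4, and T5 cover everything between them: the union {1, 2, 3, 4, 5, 6, 7, 8, 9, 10} is all of U.
Only T4 contains 9, so T4 is forced; the remaining 6 elements need at least 2 more blocks (each remaining block adds at most 4) — so at least 3 blocks are needed, and 3 is optimal.

3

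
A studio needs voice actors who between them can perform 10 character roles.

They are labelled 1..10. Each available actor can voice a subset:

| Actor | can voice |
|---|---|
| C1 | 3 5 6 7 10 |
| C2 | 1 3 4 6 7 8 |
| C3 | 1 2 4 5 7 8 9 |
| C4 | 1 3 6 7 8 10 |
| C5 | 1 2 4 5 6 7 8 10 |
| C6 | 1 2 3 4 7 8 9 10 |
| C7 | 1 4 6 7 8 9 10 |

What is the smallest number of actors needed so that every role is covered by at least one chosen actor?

2

C1 and C3 together: C1 ∪ C3 = {1, 2, 3, 4, 5, 6, 7, 8, 9, 10} — every role is covered.
No single actor has all 10 roles (the largest, C5, has 8), so 2 is optimal.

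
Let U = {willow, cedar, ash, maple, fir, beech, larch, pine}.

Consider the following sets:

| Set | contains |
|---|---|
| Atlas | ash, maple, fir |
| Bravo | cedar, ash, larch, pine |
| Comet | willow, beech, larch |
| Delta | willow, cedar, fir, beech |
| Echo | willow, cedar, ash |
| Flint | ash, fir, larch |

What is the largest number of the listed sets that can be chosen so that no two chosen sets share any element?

Atlas, Comet are pairwise disjoint (Atlas={ash,maple,fir}; Comet={willow,beech,larch}).
Every remaining set overlaps one of these, and no 3 of the listed sets are pairwise disjoint, so 2 is the maximum.

2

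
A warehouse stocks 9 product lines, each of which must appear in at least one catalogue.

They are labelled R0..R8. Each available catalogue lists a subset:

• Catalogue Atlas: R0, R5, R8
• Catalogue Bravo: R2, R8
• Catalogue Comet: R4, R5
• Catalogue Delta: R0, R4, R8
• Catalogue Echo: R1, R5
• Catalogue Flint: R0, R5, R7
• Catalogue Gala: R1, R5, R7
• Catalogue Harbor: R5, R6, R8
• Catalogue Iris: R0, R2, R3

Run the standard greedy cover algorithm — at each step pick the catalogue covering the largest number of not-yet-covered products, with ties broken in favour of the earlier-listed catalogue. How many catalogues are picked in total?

Greedy: pick Atlas (covers 3 new) → pick Gala (covers 2 new) → pick Iris (covers 2 new) → pick Comet (covers 1 new) → pick Harbor (covers 1 new). Total picks: 5.
(The true minimum cover uses only 4 catalogues, so greedy is not optimal here.)

5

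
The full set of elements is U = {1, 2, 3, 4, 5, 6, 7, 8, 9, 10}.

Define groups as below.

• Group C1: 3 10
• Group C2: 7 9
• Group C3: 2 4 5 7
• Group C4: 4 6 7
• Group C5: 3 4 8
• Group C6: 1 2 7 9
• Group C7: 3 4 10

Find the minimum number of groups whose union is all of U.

5

C1 and C3 and C4 and C5 and C6 together: C1 ∪ C3 ∪ C4 ∪ C5 ∪ C6 = {1, 2, 3, 4, 5, 6, 7, 8, 9, 10} — every element is covered.
No 4 of the 7 groups cover everything (all 35 combinations miss at least one element), so 5 is optimal.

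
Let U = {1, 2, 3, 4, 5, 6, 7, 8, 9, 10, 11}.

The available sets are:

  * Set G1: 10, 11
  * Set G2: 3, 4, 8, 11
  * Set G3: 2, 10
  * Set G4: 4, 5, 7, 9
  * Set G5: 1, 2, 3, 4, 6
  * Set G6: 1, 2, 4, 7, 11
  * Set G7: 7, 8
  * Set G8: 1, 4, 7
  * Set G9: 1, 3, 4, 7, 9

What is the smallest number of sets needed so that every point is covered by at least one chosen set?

4

G2 and G3 and G4 and G5 together: G2 ∪ G3 ∪ G4 ∪ G5 = {1, 2, 3, 4, 5, 6, 7, 8, 9, 10, 11} — every point is covered.
No 3 of the 9 sets cover everything (all 84 combinations miss at least one point), so 4 is optimal.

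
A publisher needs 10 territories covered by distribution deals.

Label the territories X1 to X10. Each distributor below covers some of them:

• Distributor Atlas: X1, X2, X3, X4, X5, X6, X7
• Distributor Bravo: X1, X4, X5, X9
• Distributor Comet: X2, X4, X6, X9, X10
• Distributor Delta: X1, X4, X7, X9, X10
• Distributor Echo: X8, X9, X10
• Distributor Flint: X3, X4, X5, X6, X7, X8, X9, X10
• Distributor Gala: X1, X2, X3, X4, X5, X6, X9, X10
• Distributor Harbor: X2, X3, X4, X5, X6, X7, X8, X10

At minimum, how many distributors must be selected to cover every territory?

2

Delta and Harbor together: Delta ∪ Harbor = {X1, X2, X3, X4, X5, X6, X7, X8, X9, X10} — every territory is covered.
No single distributor has all 10 territories (the largest, Flint, has 8), so 2 is optimal.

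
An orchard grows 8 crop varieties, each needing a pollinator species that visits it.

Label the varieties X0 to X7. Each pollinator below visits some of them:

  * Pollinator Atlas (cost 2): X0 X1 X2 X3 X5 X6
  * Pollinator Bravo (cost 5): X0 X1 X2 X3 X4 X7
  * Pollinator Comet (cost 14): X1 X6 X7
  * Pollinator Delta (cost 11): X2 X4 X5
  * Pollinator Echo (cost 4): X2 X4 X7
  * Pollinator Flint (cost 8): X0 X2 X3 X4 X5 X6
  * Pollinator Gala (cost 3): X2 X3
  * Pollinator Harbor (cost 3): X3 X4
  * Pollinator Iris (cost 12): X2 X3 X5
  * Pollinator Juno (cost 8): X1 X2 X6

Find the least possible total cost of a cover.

Atlas, Echo together cover every variety (Atlas ∪ Echo = {X0, X1, X2, X3, X4, X5, X6, X7}); total cost 2 + 4 = 6.
No covering selection has total cost below 6.

6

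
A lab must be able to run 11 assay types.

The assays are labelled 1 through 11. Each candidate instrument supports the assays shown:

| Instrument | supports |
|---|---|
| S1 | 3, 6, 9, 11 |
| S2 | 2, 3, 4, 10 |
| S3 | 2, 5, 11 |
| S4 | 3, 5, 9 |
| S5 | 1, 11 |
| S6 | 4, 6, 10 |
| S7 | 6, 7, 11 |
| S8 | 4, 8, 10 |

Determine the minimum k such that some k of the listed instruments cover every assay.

5

S3 and S4 and S5 and S7 and S8 together: S3 ∪ S4 ∪ S5 ∪ S7 ∪ S8 = {1, 2, 3, 4, 5, 6, 7, 8, 9, 10, 11} — every assay is covered.
No 4 of the 8 instruments cover everything (all 70 combinations miss at least one assay), so 5 is optimal.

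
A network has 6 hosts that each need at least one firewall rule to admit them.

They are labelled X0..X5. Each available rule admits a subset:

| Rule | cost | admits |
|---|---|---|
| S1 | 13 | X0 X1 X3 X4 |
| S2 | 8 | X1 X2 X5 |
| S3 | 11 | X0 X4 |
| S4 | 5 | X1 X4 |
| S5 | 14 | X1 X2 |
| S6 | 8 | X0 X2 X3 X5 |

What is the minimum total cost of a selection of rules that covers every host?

S4, S6 together cover every host (S4 ∪ S6 = {X0, X1, X2, X3, X4, X5}); total cost 5 + 8 = 13.
No covering selection has total cost below 13.

13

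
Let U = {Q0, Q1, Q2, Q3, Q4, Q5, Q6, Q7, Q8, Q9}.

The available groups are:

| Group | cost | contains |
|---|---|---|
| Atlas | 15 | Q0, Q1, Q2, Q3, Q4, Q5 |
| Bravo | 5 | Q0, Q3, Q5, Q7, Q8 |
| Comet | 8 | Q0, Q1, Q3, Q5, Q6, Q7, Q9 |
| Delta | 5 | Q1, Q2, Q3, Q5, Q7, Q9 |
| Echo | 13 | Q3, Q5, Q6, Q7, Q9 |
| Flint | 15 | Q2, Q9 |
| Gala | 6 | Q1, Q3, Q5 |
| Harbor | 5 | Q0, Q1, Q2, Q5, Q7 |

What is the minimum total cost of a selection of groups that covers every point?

28

Atlas, Bravo, Comet together cover every point (Atlas ∪ Bravo ∪ Comet = {Q0, Q1, Q2, Q3, Q4, Q5, Q6, Q7, Q8, Q9}); total cost 15 + 5 + 8 = 28.
The greedy pick Delta, Bravo, Comet, Atlas costs 33; no covering selection beats 28.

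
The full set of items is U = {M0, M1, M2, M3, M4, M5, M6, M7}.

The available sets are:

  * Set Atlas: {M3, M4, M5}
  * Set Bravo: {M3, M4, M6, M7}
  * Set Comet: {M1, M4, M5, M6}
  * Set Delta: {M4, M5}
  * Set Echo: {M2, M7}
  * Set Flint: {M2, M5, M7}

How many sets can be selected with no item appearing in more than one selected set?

2

Delta, Echo are pairwise disjoint (Delta={M4,M5}; Echo={M2,M7}).
Every remaining set overlaps one of these, and no 3 of the listed sets are pairwise disjoint, so 2 is the maximum.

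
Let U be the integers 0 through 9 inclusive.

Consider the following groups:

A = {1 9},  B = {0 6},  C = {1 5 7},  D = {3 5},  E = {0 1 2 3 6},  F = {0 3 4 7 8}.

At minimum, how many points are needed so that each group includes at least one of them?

3

H = {1, 3, 6} meets every group (each contains at least one member of H), and |H| = 3.
The groups A, B, D are pairwise disjoint, so any hitting set needs a separate point for each — at least 3. Hence 3 is optimal.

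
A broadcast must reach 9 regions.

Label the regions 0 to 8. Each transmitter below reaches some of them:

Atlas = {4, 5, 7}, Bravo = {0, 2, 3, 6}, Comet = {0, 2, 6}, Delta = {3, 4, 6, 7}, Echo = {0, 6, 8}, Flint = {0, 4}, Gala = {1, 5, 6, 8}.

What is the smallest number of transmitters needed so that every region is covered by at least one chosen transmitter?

3

Comet and Delta and Gala together: Comet ∪ Delta ∪ Gala = {0, 1, 2, 3, 4, 5, 6, 7, 8} — every region is covered.
Each transmitter has at most 4 regions, and 2·4 = 8 < 9 — so at least 3 transmitters are needed, and 3 is optimal.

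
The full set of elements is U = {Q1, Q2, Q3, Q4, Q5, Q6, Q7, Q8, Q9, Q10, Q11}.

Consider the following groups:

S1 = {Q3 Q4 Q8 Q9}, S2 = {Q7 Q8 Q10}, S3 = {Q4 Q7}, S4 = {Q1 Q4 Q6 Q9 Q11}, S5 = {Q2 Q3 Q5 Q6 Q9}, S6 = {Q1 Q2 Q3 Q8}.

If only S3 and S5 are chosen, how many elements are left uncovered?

4

Union of S3, S5 = {Q2, Q3, Q4, Q5, Q6, Q7, Q9}.
Not covered: Q1, Q8, Q10, Q11 — 4 elements.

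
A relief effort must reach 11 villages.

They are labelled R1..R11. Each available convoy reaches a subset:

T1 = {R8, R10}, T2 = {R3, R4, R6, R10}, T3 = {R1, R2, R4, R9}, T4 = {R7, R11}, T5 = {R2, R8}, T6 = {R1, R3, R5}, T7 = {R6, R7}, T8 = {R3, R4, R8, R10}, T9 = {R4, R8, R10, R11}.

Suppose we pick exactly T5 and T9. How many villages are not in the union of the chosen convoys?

Union of T5, T9 = {R2, R4, R8, R10, R11}.
Not covered: R1, R3, R5, R6, R7, R9 — 6 villages.

6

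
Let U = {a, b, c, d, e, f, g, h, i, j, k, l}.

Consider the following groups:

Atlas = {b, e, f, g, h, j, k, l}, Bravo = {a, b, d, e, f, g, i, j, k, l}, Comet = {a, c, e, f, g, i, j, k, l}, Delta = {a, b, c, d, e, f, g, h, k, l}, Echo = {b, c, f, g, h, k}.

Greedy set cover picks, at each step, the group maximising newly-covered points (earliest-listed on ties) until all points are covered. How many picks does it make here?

Greedy: pick Bravo (covers 10 new) → pick Delta (covers 2 new). Total picks: 2.

2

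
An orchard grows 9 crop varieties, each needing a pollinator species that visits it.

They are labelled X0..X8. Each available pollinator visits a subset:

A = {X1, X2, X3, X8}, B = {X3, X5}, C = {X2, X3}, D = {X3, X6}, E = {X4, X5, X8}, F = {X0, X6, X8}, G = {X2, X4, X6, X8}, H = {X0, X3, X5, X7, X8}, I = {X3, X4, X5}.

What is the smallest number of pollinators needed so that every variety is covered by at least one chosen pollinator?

3

A and G and H together: A ∪ G ∪ H = {X0, X1, X2, X3, X4, X5, X6, X7, X8} — every variety is covered.
Only A contains X1, so A is forced; the remaining 5 varieties need at least 2 more pollinators (each remaining pollinator adds at most 3) — so at least 3 pollinators are needed, and 3 is optimal.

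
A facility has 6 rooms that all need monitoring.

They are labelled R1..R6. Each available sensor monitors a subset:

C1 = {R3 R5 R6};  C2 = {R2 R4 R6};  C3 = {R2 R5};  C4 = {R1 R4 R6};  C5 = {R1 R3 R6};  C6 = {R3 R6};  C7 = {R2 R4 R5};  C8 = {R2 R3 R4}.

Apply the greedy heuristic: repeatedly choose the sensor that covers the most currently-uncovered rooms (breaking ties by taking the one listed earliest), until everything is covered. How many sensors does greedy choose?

3

Greedy: pick C1 (covers 3 new) → pick C2 (covers 2 new) → pick C4 (covers 1 new). Total picks: 3.
(The true minimum cover uses only 2 sensors, so greedy is not optimal here.)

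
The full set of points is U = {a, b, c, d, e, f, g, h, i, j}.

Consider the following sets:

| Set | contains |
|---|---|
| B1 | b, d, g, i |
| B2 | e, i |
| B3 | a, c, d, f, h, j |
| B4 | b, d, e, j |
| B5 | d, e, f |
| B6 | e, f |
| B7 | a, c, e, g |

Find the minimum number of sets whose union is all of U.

3

Take {B1, B3, B7}. Their union is {a, b, c, d, e, f, g, h, i, j}, which is all 10 points.
Only B3 contains h, so B3 is forced; the remaining 4 points need at least 2 more sets (each remaining set adds at most 3) — so at least 3 sets are needed, and 3 is optimal.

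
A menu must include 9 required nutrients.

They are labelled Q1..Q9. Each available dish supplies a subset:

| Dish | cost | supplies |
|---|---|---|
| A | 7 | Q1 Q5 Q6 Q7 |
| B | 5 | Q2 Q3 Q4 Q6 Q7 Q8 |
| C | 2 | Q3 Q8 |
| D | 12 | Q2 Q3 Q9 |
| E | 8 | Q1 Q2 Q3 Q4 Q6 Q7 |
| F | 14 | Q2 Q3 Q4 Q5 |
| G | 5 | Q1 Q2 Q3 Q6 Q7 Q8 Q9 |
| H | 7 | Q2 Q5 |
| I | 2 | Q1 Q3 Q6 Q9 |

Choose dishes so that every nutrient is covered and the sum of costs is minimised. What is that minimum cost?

14

A, B, I together cover every nutrient (A ∪ B ∪ I = {Q1, Q2, Q3, Q4, Q5, Q6, Q7, Q8, Q9}); total cost 7 + 5 + 2 = 14.
No covering selection has total cost below 14.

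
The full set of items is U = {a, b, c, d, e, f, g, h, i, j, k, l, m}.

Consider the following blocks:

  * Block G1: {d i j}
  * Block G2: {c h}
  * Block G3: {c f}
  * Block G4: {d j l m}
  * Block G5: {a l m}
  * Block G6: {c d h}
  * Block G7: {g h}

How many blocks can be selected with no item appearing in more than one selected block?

4

G1, G3, G5, G7 are pairwise disjoint (G1={d,i,j}; G3={c,f}; G5={a,l,m}; G7={g,h}).
Every remaining block overlaps one of these, and no 5 of the listed blocks are pairwise disjoint, so 4 is the maximum.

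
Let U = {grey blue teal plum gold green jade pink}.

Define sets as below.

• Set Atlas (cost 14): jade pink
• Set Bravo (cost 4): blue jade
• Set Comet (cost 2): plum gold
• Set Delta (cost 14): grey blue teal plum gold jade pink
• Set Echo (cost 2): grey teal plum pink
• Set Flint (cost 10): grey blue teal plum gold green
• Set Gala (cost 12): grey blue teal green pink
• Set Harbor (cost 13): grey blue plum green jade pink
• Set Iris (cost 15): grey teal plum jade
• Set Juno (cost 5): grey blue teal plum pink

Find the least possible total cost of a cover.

Bravo, Echo, Flint together cover every element (Bravo ∪ Echo ∪ Flint = {grey, blue, teal, plum, gold, green, jade, pink}); total cost 4 + 2 + 10 = 16.
The greedy pick Echo, Bravo, Comet, Flint costs 18; no covering selection beats 16.

16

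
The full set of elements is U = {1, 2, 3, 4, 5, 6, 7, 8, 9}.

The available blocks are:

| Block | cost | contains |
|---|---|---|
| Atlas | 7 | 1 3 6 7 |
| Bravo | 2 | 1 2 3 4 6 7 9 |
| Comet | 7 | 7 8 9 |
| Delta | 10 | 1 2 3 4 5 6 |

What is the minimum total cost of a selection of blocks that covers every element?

Comet, Delta together cover every element (Comet ∪ Delta = {1, 2, 3, 4, 5, 6, 7, 8, 9}); total cost 7 + 10 = 17.
The greedy pick Bravo, Comet, Delta costs 19; no covering selection beats 17.

17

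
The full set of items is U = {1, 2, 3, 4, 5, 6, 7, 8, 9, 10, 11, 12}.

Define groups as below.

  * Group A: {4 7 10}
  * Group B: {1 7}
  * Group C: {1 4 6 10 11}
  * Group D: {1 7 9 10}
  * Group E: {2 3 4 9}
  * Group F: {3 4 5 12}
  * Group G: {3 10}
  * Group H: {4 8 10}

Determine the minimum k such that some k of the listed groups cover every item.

5

C and D and E and F and H together: C ∪ D ∪ E ∪ F ∪ H = {1, 2, 3, 4, 5, 6, 7, 8, 9, 10, 11, 12} — every item is covered.
No 4 of the 8 groups cover everything (all 70 combinations miss at least one item), so 5 is optimal.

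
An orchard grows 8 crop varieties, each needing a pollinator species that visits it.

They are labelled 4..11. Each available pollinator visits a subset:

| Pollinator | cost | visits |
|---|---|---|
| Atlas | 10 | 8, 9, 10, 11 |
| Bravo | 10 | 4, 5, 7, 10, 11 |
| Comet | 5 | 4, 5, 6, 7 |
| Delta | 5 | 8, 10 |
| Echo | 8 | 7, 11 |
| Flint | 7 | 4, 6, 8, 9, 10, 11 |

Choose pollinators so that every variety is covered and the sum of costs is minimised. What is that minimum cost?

Comet, Flint together cover every variety (Comet ∪ Flint = {4, 5, 6, 7, 8, 9, 10, 11}); total cost 5 + 7 = 12.
No covering selection has total cost below 12.

12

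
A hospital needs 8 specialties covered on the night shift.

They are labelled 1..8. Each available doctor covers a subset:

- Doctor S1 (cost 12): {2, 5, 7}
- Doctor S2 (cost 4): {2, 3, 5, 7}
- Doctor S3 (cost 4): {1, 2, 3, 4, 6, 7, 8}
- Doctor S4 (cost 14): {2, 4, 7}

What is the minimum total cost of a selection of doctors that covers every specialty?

8

S2, S3 together cover every specialty (S2 ∪ S3 = {1, 2, 3, 4, 5, 6, 7, 8}); total cost 4 + 4 = 8.
No covering selection has total cost below 8.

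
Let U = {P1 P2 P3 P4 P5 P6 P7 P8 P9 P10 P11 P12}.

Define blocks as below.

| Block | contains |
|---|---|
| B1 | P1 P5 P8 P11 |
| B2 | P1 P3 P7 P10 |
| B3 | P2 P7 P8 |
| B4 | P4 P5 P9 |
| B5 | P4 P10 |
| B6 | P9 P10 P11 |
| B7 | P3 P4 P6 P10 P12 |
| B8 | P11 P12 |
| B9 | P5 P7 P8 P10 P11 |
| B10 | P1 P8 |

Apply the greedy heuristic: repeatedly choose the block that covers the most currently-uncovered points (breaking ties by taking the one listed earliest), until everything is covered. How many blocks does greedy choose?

4

Greedy: pick B7 (covers 5 new) → pick B1 (covers 4 new) → pick B3 (covers 2 new) → pick B4 (covers 1 new). Total picks: 4.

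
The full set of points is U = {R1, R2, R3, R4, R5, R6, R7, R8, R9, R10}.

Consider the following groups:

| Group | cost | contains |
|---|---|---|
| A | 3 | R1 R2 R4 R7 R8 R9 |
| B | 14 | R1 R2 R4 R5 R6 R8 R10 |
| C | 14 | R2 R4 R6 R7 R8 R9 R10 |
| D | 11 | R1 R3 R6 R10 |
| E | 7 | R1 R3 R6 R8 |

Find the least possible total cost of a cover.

24

A, B, E together cover every point (A ∪ B ∪ E = {R1, R2, R3, R4, R5, R6, R7, R8, R9, R10}); total cost 3 + 14 + 7 = 24.
No covering selection has total cost below 24.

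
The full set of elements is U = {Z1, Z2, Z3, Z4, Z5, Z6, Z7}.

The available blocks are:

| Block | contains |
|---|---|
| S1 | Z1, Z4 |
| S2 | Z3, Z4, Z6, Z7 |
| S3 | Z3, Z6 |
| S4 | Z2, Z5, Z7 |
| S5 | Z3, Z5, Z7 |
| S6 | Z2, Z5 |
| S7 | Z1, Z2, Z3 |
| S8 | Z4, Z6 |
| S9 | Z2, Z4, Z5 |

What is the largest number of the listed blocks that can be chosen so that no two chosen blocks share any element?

3

S1, S3, S6 are pairwise disjoint (S1={Z1,Z4}; S3={Z3,Z6}; S6={Z2,Z5}).
Every remaining block overlaps one of these, and no 4 of the listed blocks are pairwise disjoint, so 3 is the maximum.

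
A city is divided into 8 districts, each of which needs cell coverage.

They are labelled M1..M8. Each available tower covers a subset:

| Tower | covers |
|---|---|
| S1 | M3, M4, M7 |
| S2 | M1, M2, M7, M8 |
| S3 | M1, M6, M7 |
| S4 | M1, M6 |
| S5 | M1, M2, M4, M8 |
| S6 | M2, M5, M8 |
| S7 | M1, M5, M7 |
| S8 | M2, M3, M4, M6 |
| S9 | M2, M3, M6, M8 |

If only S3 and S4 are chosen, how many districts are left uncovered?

5

Union of S3, S4 = {M1, M6, M7}.
Not covered: M2, M3, M4, M5, M8 — 5 districts.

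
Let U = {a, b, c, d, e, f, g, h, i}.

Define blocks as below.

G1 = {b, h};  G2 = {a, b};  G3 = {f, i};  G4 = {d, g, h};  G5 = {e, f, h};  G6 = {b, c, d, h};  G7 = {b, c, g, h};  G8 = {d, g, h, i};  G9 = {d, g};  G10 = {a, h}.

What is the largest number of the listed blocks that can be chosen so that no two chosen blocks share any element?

G1, G3, G9 are pairwise disjoint (G1={b,h}; G3={f,i}; G9={d,g}).
Every remaining block overlaps one of these, and no 4 of the listed blocks are pairwise disjoint, so 3 is the maximum.

3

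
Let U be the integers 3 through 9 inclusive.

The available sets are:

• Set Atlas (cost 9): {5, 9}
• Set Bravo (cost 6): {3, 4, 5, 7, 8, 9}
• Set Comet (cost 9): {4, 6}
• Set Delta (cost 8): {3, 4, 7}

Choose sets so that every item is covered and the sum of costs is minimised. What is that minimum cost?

Bravo, Comet together cover every item (Bravo ∪ Comet = {3, 4, 5, 6, 7, 8, 9}); total cost 6 + 9 = 15.
No covering selection has total cost below 15.

15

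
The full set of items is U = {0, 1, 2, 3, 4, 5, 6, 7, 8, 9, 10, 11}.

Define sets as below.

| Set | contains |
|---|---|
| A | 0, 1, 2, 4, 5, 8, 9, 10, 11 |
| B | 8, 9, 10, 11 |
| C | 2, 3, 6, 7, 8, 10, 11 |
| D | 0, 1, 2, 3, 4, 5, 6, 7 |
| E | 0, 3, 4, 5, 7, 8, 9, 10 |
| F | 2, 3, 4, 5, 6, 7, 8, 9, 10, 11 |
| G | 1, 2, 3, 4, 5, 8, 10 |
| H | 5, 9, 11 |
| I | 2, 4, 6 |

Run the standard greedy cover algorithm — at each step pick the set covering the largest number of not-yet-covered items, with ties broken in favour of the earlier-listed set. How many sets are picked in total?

2

Greedy: pick F (covers 10 new) → pick A (covers 2 new). Total picks: 2.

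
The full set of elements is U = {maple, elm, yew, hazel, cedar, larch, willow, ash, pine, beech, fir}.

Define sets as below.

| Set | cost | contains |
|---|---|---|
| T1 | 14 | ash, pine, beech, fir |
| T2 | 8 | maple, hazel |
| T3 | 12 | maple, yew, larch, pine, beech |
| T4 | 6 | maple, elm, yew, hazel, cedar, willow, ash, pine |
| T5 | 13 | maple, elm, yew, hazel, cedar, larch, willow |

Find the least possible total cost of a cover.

T1, T5 together cover every element (T1 ∪ T5 = {maple, elm, yew, hazel, cedar, larch, willow, ash, pine, beech, fir}); total cost 14 + 13 = 27.
The greedy pick T4, T3, T1 costs 32; no covering selection beats 27.

27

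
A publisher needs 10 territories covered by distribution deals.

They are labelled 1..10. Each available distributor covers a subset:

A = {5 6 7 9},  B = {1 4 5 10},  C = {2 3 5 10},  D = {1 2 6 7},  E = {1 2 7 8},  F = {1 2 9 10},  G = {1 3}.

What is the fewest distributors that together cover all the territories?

4

Take {A, B, C, E}. Their union is {1, 2, 3, 4, 5, 6, 7, 8, 9, 10}, which is all 10 territories.
No 3 of the 7 distributors cover everything (all 35 combinations miss at least one territory), so 4 is optimal.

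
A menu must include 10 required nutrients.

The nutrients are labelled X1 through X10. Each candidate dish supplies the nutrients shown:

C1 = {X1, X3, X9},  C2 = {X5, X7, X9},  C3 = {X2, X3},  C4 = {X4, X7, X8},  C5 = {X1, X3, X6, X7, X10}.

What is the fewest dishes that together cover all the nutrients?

Take {C2, C3, C4, C5}. Their union is {X1, X2, X3, X4, X5, X6, X7, X8, X9, X10}, which is all 10 nutrients.
Only C5 contains X6, so C5 is forced; the remaining 5 nutrients need at least 3 more dishes (each remaining dish adds at most 2) — so at least 4 dishes are needed, and 4 is optimal.

4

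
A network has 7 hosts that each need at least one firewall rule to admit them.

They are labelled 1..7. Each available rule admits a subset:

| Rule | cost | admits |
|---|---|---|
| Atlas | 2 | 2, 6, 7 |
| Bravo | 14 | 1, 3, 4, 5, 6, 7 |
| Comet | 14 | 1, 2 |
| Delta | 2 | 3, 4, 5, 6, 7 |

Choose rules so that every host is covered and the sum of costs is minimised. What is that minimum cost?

16

Atlas, Bravo together cover every host (Atlas ∪ Bravo = {1, 2, 3, 4, 5, 6, 7}); total cost 2 + 14 = 16.
The greedy pick Delta, Atlas, Bravo costs 18; no covering selection beats 16.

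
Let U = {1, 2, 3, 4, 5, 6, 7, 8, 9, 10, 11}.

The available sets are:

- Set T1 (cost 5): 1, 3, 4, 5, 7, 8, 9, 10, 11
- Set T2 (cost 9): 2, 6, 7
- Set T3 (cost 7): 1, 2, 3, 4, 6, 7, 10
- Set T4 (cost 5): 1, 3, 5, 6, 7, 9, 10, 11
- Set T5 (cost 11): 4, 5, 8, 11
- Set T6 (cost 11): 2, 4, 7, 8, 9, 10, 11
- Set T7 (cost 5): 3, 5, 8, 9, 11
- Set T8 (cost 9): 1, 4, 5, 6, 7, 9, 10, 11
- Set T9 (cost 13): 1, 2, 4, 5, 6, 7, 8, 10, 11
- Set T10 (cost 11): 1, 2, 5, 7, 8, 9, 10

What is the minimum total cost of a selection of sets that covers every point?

T3, T7 together cover every point (T3 ∪ T7 = {1, 2, 3, 4, 5, 6, 7, 8, 9, 10, 11}); total cost 7 + 5 = 12.
No covering selection has total cost below 12.

12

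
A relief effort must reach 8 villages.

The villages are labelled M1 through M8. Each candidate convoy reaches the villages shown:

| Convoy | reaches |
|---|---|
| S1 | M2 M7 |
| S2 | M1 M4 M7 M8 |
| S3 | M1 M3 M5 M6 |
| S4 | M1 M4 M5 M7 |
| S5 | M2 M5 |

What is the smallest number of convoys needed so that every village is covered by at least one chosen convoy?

3

Take {S1, S2, S3}. Their union is {M1, M2, M3, M4, M5, M6, M7, M8}, which is all 8 villages.
Only S3 contains M3, so S3 is forced; the remaining 4 villages need at least 2 more convoys (each remaining convoy adds at most 3) — so at least 3 convoys are needed, and 3 is optimal.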